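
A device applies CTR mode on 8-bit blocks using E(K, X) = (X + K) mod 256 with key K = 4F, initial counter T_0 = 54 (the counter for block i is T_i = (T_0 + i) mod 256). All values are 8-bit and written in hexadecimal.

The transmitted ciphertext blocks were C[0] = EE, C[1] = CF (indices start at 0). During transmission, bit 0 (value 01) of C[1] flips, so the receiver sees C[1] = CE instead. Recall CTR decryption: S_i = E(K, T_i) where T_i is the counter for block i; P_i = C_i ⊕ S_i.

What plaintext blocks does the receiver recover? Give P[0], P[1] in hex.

P[0] = 4D, P[1] = 6A

Only C[1] changed, to CE. In CTR, a change in C_i flips the same bit in P_i only; the keystream is unaffected. Decrypting the received ciphertext:
P[0]: T = 54, S = E(K, T) = A3; EE ⊕ A3 = 4D.
P[1]: T = 55, S = E(K, T) = A4; CE ⊕ A4 = 6A.
Blocks that differ from the original plaintext: P[1].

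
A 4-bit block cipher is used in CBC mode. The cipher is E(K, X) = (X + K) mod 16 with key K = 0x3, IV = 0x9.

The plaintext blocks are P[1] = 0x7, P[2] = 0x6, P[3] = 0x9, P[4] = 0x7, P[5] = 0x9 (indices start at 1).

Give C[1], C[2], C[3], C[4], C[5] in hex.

CBC encryption: C_i = E(K, P_i ⊕ C_{i−1}), with C_{0} = IV.
C[1]: P[1] ⊕ 0x9 = 0xE; E(K, 0xE) = 0x1.
C[2]: P[2] ⊕ 0x1 = 0x7; E(K, 0x7) = 0xA.
C[3]: P[3] ⊕ 0xA = 0x3; E(K, 0x3) = 0x6.
C[4]: P[4] ⊕ 0x6 = 0x1; E(K, 0x1) = 0x4.
C[5]: P[5] ⊕ 0x4 = 0xD; E(K, 0xD) = 0x0.

C[1] = 0x1, C[2] = 0xA, C[3] = 0x6, C[4] = 0x4, C[5] = 0x0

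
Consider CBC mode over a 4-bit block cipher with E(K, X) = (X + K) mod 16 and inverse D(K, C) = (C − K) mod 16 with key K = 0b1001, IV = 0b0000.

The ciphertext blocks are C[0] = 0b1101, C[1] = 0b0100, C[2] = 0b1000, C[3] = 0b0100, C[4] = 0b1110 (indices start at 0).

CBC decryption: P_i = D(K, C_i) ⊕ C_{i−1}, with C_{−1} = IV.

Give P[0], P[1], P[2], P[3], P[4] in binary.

P[0]: D(K, 0b1101) = 0b0100; 0b0100 ⊕ 0b0000 = 0b0100.
P[1]: D(K, 0b0100) = 0b1011; 0b1011 ⊕ 0b1101 = 0b0110.
P[2]: D(K, 0b1000) = 0b1111; 0b1111 ⊕ 0b0100 = 0b1011.
P[3]: D(K, 0b0100) = 0b1011; 0b1011 ⊕ 0b1000 = 0b0011.
P[4]: D(K, 0b1110) = 0b0101; 0b0101 ⊕ 0b0100 = 0b0001.

P[0] = 0b0100, P[1] = 0b0110, P[2] = 0b1011, P[3] = 0b0011, P[4] = 0b0001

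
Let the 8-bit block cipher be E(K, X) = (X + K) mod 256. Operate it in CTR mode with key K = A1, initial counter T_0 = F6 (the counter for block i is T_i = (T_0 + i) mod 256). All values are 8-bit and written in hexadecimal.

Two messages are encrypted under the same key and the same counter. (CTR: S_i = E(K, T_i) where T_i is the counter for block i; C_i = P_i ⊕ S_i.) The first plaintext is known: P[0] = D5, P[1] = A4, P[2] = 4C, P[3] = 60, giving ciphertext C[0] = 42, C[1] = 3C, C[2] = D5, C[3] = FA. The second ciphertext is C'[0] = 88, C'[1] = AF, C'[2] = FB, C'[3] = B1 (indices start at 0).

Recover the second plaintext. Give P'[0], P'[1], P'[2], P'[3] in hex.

P'[0] = 1F, P'[1] = 37, P'[2] = 62, P'[3] = 2B

In CTR with a reused counter, both messages share the same keystream S_i, so C_i ⊕ C'_i = P_i ⊕ P'_i and thus P'_i = P_i ⊕ C_i ⊕ C'_i.
P'[0]: D5 ⊕ 42 ⊕ 88 = 1F.
P'[1]: A4 ⊕ 3C ⊕ AF = 37.
P'[2]: 4C ⊕ D5 ⊕ FB = 62.
P'[3]: 60 ⊕ FA ⊕ B1 = 2B.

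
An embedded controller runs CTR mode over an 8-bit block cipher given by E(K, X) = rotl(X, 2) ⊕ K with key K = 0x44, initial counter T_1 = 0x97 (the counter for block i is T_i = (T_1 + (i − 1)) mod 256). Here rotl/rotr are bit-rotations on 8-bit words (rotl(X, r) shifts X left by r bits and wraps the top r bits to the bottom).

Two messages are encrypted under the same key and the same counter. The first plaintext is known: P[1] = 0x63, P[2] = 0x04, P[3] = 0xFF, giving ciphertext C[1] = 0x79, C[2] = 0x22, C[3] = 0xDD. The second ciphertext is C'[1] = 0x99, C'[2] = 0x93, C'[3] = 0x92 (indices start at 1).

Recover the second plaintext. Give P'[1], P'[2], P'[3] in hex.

In CTR with a reused counter, both messages share the same keystream S_i, so C_i ⊕ C'_i = P_i ⊕ P'_i and thus P'_i = P_i ⊕ C_i ⊕ C'_i.
P'[1]: 0x63 ⊕ 0x79 ⊕ 0x99 = 0x83.
P'[2]: 0x04 ⊕ 0x22 ⊕ 0x93 = 0xB5.
P'[3]: 0xFF ⊕ 0xDD ⊕ 0x92 = 0xB0.

P'[1] = 0x83, P'[2] = 0xB5, P'[3] = 0xB0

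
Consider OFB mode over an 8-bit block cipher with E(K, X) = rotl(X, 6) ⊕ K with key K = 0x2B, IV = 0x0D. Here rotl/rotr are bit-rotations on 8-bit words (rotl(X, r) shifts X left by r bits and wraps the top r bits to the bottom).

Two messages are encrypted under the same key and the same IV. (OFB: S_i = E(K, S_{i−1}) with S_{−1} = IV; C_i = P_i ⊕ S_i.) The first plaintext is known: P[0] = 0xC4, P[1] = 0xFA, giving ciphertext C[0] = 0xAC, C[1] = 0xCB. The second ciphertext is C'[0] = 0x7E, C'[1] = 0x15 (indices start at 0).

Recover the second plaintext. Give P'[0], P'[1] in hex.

P'[0] = 0x16, P'[1] = 0x24

In OFB with a reused IV, both messages share the same keystream S_i, so C_i ⊕ C'_i = P_i ⊕ P'_i and thus P'_i = P_i ⊕ C_i ⊕ C'_i.
P'[0]: 0xC4 ⊕ 0xAC ⊕ 0x7E = 0x16.
P'[1]: 0xFA ⊕ 0xCB ⊕ 0x15 = 0x24.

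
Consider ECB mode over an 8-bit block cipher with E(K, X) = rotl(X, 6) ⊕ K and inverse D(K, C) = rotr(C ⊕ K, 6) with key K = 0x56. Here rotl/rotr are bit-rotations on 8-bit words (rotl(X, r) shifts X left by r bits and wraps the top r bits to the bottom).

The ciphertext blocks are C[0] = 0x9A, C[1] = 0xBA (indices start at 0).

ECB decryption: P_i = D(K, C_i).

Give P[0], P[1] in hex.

P[0] = 0x33, P[1] = 0xB3

P[0]: D(K, 0x9A) = 0x33.
P[1]: D(K, 0xBA) = 0xB3.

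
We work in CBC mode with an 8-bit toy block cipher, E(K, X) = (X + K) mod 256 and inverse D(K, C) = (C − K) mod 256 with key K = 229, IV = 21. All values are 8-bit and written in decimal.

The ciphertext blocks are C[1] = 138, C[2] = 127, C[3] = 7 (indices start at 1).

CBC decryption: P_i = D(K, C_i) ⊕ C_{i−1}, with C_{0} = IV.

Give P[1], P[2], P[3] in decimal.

P[1]: D(K, 138) = 165; 165 ⊕ 21 = 176.
P[2]: D(K, 127) = 154; 154 ⊕ 138 = 16.
P[3]: D(K, 7) = 34; 34 ⊕ 127 = 93.

P[1] = 176, P[2] = 16, P[3] = 93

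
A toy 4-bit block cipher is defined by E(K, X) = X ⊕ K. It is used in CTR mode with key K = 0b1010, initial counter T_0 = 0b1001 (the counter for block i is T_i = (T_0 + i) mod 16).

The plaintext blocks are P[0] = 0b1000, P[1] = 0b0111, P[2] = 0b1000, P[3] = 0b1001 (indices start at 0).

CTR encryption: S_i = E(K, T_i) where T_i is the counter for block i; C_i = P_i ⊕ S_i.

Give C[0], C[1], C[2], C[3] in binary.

C[0]: T = 0b1001, S = E(K, T) = 0b0011; 0b1000 ⊕ 0b0011 = 0b1011.
C[1]: T = 0b1010, S = E(K, T) = 0b0000; 0b0111 ⊕ 0b0000 = 0b0111.
C[2]: T = 0b1011, S = E(K, T) = 0b0001; 0b1000 ⊕ 0b0001 = 0b1001.
C[3]: T = 0b1100, S = E(K, T) = 0b0110; 0b1001 ⊕ 0b0110 = 0b1111.

C[0] = 0b1011, C[1] = 0b0111, C[2] = 0b1001, C[3] = 0b1111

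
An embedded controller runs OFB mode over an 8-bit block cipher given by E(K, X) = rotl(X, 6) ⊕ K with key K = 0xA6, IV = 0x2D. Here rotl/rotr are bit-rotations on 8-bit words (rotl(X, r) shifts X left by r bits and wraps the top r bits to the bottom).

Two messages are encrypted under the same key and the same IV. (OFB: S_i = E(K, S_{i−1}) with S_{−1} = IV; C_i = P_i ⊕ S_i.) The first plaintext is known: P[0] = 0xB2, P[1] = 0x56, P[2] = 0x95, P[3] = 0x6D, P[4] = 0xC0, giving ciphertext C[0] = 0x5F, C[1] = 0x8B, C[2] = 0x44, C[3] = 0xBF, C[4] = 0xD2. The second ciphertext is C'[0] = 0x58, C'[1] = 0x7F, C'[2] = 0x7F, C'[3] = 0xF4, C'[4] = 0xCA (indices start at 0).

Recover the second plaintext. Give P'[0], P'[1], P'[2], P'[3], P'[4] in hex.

In OFB with a reused IV, both messages share the same keystream S_i, so C_i ⊕ C'_i = P_i ⊕ P'_i and thus P'_i = P_i ⊕ C_i ⊕ C'_i.
P'[0]: 0xB2 ⊕ 0x5F ⊕ 0x58 = 0xB5.
P'[1]: 0x56 ⊕ 0x8B ⊕ 0x7F = 0xA2.
P'[2]: 0x95 ⊕ 0x44 ⊕ 0x7F = 0xAE.
P'[3]: 0x6D ⊕ 0xBF ⊕ 0xF4 = 0x26.
P'[4]: 0xC0 ⊕ 0xD2 ⊕ 0xCA = 0xD8.

P'[0] = 0xB5, P'[1] = 0xA2, P'[2] = 0xAE, P'[3] = 0x26, P'[4] = 0xD8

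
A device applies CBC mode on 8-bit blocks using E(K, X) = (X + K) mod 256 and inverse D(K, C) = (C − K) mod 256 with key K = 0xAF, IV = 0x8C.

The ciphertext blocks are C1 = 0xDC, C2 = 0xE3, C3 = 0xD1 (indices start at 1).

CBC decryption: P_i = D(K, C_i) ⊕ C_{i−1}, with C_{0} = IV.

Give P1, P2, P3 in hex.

P1: D(K, 0xDC) = 0x2D; 0x2D ⊕ 0x8C = 0xA1.
P2: D(K, 0xE3) = 0x34; 0x34 ⊕ 0xDC = 0xE8.
P3: D(K, 0xD1) = 0x22; 0x22 ⊕ 0xE3 = 0xC1.

P1 = 0xA1, P2 = 0xE8, P3 = 0xC1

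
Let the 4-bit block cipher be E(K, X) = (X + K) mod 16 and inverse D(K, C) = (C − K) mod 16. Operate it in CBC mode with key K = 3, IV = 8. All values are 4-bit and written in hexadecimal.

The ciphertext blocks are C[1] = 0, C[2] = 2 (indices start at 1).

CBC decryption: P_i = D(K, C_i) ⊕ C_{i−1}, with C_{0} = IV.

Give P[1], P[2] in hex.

P[1]: D(K, 0) = D; D ⊕ 8 = 5.
P[2]: D(K, 2) = F; F ⊕ 0 = F.

P[1] = 5, P[2] = F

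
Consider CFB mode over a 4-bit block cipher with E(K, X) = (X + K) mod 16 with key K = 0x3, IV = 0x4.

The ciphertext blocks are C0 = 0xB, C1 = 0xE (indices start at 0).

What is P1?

CFB decryption: P_i = C_i ⊕ E(K, C_{i−1}), with C_{−1} = IV.
P1: E(K, 0xB) = 0xE; 0xE ⊕ 0xE = 0x0.

P1 = 0x0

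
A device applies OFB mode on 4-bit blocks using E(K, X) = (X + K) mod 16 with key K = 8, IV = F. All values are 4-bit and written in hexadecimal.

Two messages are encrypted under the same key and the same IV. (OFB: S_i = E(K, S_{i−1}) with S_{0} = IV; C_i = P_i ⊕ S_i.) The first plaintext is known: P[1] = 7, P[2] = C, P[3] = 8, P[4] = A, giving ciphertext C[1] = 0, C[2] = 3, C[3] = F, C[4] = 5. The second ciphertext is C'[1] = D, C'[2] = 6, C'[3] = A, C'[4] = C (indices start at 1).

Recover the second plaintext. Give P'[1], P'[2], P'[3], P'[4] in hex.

P'[1] = A, P'[2] = 9, P'[3] = D, P'[4] = 3

In OFB with a reused IV, both messages share the same keystream S_i, so C_i ⊕ C'_i = P_i ⊕ P'_i and thus P'_i = P_i ⊕ C_i ⊕ C'_i.
P'[1]: 7 ⊕ 0 ⊕ D = A.
P'[2]: C ⊕ 3 ⊕ 6 = 9.
P'[3]: 8 ⊕ F ⊕ A = D.
P'[4]: A ⊕ 5 ⊕ C = 3.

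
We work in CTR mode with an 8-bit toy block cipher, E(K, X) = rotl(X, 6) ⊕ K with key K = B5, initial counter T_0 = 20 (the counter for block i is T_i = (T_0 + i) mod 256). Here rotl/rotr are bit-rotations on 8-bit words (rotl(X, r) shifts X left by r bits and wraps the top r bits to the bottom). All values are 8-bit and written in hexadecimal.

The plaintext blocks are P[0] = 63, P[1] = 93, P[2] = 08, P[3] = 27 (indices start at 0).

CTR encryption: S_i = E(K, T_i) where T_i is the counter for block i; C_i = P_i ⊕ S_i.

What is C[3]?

C[0]: T = 20, S = E(K, T) = BD; 63 ⊕ BD = DE.
C[1]: T = 21, S = E(K, T) = FD; 93 ⊕ FD = 6E.
C[2]: T = 22, S = E(K, T) = 3D; 08 ⊕ 3D = 35.
C[3]: T = 23, S = E(K, T) = 7D; 27 ⊕ 7D = 5A.

C[3] = 5A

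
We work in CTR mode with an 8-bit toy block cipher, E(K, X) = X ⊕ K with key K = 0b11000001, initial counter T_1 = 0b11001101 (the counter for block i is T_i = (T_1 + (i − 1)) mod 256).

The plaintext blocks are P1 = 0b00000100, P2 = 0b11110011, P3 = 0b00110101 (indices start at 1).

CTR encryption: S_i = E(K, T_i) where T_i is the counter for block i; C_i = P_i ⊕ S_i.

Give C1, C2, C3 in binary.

C1 = 0b00001000, C2 = 0b11111100, C3 = 0b00111011

C1: T = 0b11001101, S = E(K, T) = 0b00001100; 0b00000100 ⊕ 0b00001100 = 0b00001000.
C2: T = 0b11001110, S = E(K, T) = 0b00001111; 0b11110011 ⊕ 0b00001111 = 0b11111100.
C3: T = 0b11001111, S = E(K, T) = 0b00001110; 0b00110101 ⊕ 0b00001110 = 0b00111011.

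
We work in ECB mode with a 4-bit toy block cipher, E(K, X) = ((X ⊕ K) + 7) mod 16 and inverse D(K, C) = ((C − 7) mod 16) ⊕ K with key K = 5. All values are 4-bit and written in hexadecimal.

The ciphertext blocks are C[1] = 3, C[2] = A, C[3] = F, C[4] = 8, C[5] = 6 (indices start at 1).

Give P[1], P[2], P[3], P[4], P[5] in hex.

P[1] = 9, P[2] = 6, P[3] = D, P[4] = 4, P[5] = A

ECB decryption: P_i = D(K, C_i).
P[1]: D(K, 3) = 9.
P[2]: D(K, A) = 6.
P[3]: D(K, F) = D.
P[4]: D(K, 8) = 4.
P[5]: D(K, 6) = A.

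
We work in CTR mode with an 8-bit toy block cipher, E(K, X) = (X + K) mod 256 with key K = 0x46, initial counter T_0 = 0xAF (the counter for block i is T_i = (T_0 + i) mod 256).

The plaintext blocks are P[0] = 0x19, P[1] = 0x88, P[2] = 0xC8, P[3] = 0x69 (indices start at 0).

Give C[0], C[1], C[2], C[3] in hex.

C[0] = 0xEC, C[1] = 0x7E, C[2] = 0x3F, C[3] = 0x91

CTR encryption: S_i = E(K, T_i) where T_i is the counter for block i; C_i = P_i ⊕ S_i.
C[0]: T = 0xAF, S = E(K, T) = 0xF5; 0x19 ⊕ 0xF5 = 0xEC.
C[1]: T = 0xB0, S = E(K, T) = 0xF6; 0x88 ⊕ 0xF6 = 0x7E.
C[2]: T = 0xB1, S = E(K, T) = 0xF7; 0xC8 ⊕ 0xF7 = 0x3F.
C[3]: T = 0xB2, S = E(K, T) = 0xF8; 0x69 ⊕ 0xF8 = 0x91.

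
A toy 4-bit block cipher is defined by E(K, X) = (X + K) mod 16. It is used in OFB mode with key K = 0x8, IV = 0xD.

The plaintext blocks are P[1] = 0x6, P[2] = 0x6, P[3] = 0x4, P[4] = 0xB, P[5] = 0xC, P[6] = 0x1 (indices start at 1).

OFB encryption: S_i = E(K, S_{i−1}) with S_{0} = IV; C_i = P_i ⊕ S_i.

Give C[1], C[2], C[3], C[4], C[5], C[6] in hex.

C[1]: S = E(K, 0xD) = 0x5; 0x6 ⊕ 0x5 = 0x3.
C[2]: S = E(K, 0x5) = 0xD; 0x6 ⊕ 0xD = 0xB.
C[3]: S = E(K, 0xD) = 0x5; 0x4 ⊕ 0x5 = 0x1.
C[4]: S = E(K, 0x5) = 0xD; 0xB ⊕ 0xD = 0x6.
C[5]: S = E(K, 0xD) = 0x5; 0xC ⊕ 0x5 = 0x9.
C[6]: S = E(K, 0x5) = 0xD; 0x1 ⊕ 0xD = 0xC.

C[1] = 0x3, C[2] = 0xB, C[3] = 0x1, C[4] = 0x6, C[5] = 0x9, C[6] = 0xC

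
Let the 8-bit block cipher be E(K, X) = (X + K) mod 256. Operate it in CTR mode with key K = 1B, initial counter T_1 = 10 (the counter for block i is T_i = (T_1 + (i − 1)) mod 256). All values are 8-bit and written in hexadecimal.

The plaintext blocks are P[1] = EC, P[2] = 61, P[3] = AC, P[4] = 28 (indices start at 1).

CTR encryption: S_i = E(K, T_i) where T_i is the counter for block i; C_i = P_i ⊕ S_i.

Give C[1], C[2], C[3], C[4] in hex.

C[1]: T = 10, S = E(K, T) = 2B; EC ⊕ 2B = C7.
C[2]: T = 11, S = E(K, T) = 2C; 61 ⊕ 2C = 4D.
C[3]: T = 12, S = E(K, T) = 2D; AC ⊕ 2D = 81.
C[4]: T = 13, S = E(K, T) = 2E; 28 ⊕ 2E = 06.

C[1] = C7, C[2] = 4D, C[3] = 81, C[4] = 06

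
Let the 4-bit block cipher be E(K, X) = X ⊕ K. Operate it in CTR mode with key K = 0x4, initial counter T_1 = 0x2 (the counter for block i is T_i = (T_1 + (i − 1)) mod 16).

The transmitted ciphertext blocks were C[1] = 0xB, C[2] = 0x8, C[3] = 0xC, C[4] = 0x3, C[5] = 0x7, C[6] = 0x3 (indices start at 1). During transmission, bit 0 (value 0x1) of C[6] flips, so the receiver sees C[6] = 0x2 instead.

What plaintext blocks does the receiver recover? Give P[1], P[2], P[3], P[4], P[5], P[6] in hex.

CTR decryption: S_i = E(K, T_i) where T_i is the counter for block i; P_i = C_i ⊕ S_i.
Only C[6] changed, to 0x2. In CTR, a change in C_i flips the same bit in P_i only; the keystream is unaffected. Decrypting the received ciphertext:
P[1]: T = 0x2, S = E(K, T) = 0x6; 0xB ⊕ 0x6 = 0xD.
P[2]: T = 0x3, S = E(K, T) = 0x7; 0x8 ⊕ 0x7 = 0xF.
P[3]: T = 0x4, S = E(K, T) = 0x0; 0xC ⊕ 0x0 = 0xC.
P[4]: T = 0x5, S = E(K, T) = 0x1; 0x3 ⊕ 0x1 = 0x2.
P[5]: T = 0x6, S = E(K, T) = 0x2; 0x7 ⊕ 0x2 = 0x5.
P[6]: T = 0x7, S = E(K, T) = 0x3; 0x2 ⊕ 0x3 = 0x1.
Blocks that differ from the original plaintext: P[6].

P[1] = 0xD, P[2] = 0xF, P[3] = 0xC, P[4] = 0x2, P[5] = 0x5, P[6] = 0x1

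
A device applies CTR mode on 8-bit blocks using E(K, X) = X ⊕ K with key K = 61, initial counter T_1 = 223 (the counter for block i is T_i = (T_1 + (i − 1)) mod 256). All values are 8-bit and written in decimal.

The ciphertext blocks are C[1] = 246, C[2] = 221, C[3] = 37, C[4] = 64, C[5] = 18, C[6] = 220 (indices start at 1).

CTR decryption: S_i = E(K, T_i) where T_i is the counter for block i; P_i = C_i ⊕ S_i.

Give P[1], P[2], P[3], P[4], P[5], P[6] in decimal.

P[1]: T = 223, S = E(K, T) = 226; 246 ⊕ 226 = 20.
P[2]: T = 224, S = E(K, T) = 221; 221 ⊕ 221 = 0.
P[3]: T = 225, S = E(K, T) = 220; 37 ⊕ 220 = 249.
P[4]: T = 226, S = E(K, T) = 223; 64 ⊕ 223 = 159.
P[5]: T = 227, S = E(K, T) = 222; 18 ⊕ 222 = 204.
P[6]: T = 228, S = E(K, T) = 217; 220 ⊕ 217 = 5.

P[1] = 20, P[2] = 0, P[3] = 249, P[4] = 159, P[5] = 204, P[6] = 5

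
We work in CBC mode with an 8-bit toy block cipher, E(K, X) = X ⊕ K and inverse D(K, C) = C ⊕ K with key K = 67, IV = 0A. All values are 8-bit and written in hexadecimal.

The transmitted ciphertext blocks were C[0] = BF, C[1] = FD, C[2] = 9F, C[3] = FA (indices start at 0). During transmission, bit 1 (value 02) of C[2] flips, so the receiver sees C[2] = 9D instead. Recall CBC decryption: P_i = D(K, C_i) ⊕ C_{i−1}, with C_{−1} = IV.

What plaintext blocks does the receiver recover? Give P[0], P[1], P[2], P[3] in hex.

Only C[2] changed, to 9D. In CBC, a change in C_i garbles P_i and flips the same bit in P_{i+1}. Decrypting the received ciphertext:
P[0]: D(K, BF) = D8; D8 ⊕ 0A = D2.
P[1]: D(K, FD) = 9A; 9A ⊕ BF = 25.
P[2]: D(K, 9D) = FA; FA ⊕ FD = 07.
P[3]: D(K, FA) = 9D; 9D ⊕ 9D = 00.
Blocks that differ from the original plaintext: P[2], P[3].

P[0] = D2, P[1] = 25, P[2] = 07, P[3] = 00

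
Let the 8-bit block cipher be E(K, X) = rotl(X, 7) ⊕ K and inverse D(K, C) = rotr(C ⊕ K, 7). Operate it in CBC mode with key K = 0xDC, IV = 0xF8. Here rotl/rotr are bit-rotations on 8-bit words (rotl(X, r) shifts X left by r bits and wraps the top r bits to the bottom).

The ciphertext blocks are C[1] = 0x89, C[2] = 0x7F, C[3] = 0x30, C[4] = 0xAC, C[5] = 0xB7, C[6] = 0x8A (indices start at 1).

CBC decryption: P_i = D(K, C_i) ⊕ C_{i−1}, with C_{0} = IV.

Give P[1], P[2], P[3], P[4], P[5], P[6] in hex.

P[1] = 0x52, P[2] = 0xCE, P[3] = 0xA6, P[4] = 0xD0, P[5] = 0x7A, P[6] = 0x1B

P[1]: D(K, 0x89) = 0xAA; 0xAA ⊕ 0xF8 = 0x52.
P[2]: D(K, 0x7F) = 0x47; 0x47 ⊕ 0x89 = 0xCE.
P[3]: D(K, 0x30) = 0xD9; 0xD9 ⊕ 0x7F = 0xA6.
P[4]: D(K, 0xAC) = 0xE0; 0xE0 ⊕ 0x30 = 0xD0.
P[5]: D(K, 0xB7) = 0xD6; 0xD6 ⊕ 0xAC = 0x7A.
P[6]: D(K, 0x8A) = 0xAC; 0xAC ⊕ 0xB7 = 0x1B.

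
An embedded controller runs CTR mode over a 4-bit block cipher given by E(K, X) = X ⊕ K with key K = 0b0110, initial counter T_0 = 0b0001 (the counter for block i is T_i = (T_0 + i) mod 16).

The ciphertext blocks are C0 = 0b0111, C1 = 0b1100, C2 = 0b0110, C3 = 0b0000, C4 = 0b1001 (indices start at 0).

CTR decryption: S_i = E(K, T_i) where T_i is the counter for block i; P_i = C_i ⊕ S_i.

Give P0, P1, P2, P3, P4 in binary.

P0 = 0b0000, P1 = 0b1000, P2 = 0b0011, P3 = 0b0010, P4 = 0b1010

P0: T = 0b0001, S = E(K, T) = 0b0111; 0b0111 ⊕ 0b0111 = 0b0000.
P1: T = 0b0010, S = E(K, T) = 0b0100; 0b1100 ⊕ 0b0100 = 0b1000.
P2: T = 0b0011, S = E(K, T) = 0b0101; 0b0110 ⊕ 0b0101 = 0b0011.
P3: T = 0b0100, S = E(K, T) = 0b0010; 0b0000 ⊕ 0b0010 = 0b0010.
P4: T = 0b0101, S = E(K, T) = 0b0011; 0b1001 ⊕ 0b0011 = 0b1010.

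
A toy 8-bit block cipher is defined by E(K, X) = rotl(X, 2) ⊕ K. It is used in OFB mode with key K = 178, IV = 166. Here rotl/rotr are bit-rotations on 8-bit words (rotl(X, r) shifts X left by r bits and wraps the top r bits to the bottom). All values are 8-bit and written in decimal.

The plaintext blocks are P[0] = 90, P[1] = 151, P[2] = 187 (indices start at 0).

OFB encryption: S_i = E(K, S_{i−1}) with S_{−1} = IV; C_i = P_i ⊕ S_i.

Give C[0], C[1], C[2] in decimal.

C[0]: S = E(K, 166) = 40; 90 ⊕ 40 = 114.
C[1]: S = E(K, 40) = 18; 151 ⊕ 18 = 133.
C[2]: S = E(K, 18) = 250; 187 ⊕ 250 = 65.

C[0] = 114, C[1] = 133, C[2] = 65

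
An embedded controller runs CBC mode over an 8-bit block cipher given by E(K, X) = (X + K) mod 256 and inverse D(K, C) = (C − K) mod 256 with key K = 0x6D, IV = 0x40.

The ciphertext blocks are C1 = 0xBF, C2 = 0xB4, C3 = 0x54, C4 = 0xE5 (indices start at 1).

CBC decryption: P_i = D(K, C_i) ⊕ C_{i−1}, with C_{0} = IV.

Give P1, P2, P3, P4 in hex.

P1 = 0x12, P2 = 0xF8, P3 = 0x53, P4 = 0x2C

P1: D(K, 0xBF) = 0x52; 0x52 ⊕ 0x40 = 0x12.
P2: D(K, 0xB4) = 0x47; 0x47 ⊕ 0xBF = 0xF8.
P3: D(K, 0x54) = 0xE7; 0xE7 ⊕ 0xB4 = 0x53.
P4: D(K, 0xE5) = 0x78; 0x78 ⊕ 0x54 = 0x2C.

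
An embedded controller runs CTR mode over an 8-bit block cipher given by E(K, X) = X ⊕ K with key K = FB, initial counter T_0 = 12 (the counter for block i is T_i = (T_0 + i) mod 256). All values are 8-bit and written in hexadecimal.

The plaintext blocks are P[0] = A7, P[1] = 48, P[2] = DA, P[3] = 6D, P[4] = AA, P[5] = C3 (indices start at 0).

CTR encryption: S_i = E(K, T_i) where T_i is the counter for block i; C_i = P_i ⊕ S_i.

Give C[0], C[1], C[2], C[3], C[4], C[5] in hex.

C[0]: T = 12, S = E(K, T) = E9; A7 ⊕ E9 = 4E.
C[1]: T = 13, S = E(K, T) = E8; 48 ⊕ E8 = A0.
C[2]: T = 14, S = E(K, T) = EF; DA ⊕ EF = 35.
C[3]: T = 15, S = E(K, T) = EE; 6D ⊕ EE = 83.
C[4]: T = 16, S = E(K, T) = ED; AA ⊕ ED = 47.
C[5]: T = 17, S = E(K, T) = EC; C3 ⊕ EC = 2F.

C[0] = 4E, C[1] = A0, C[2] = 35, C[3] = 83, C[4] = 47, C[5] = 2F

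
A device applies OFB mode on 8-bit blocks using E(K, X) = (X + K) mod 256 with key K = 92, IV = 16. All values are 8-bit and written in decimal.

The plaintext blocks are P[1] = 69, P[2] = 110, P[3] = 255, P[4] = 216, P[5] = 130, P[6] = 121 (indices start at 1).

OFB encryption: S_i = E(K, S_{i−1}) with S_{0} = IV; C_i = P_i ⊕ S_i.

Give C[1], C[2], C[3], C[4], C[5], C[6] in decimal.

C[1] = 41, C[2] = 166, C[3] = 219, C[4] = 88, C[5] = 94, C[6] = 65

C[1]: S = E(K, 16) = 108; 69 ⊕ 108 = 41.
C[2]: S = E(K, 108) = 200; 110 ⊕ 200 = 166.
C[3]: S = E(K, 200) = 36; 255 ⊕ 36 = 219.
C[4]: S = E(K, 36) = 128; 216 ⊕ 128 = 88.
C[5]: S = E(K, 128) = 220; 130 ⊕ 220 = 94.
C[6]: S = E(K, 220) = 56; 121 ⊕ 56 = 65.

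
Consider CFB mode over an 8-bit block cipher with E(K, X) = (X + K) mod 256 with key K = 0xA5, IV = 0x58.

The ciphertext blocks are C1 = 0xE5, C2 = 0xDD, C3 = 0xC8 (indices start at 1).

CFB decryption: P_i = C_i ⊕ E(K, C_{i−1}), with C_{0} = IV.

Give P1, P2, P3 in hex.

P1 = 0x18, P2 = 0x57, P3 = 0x4A

P1: E(K, 0x58) = 0xFD; 0xE5 ⊕ 0xFD = 0x18.
P2: E(K, 0xE5) = 0x8A; 0xDD ⊕ 0x8A = 0x57.
P3: E(K, 0xDD) = 0x82; 0xC8 ⊕ 0x82 = 0x4A.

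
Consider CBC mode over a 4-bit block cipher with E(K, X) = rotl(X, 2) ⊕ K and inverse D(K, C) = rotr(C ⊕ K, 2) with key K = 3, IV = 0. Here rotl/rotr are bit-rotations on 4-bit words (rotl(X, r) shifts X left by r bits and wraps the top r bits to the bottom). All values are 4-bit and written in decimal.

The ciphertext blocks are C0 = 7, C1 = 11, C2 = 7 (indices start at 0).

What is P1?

P1 = 5

CBC decryption: P_i = D(K, C_i) ⊕ C_{i−1}, with C_{−1} = IV.
P1: D(K, 11) = 2; 2 ⊕ 7 = 5.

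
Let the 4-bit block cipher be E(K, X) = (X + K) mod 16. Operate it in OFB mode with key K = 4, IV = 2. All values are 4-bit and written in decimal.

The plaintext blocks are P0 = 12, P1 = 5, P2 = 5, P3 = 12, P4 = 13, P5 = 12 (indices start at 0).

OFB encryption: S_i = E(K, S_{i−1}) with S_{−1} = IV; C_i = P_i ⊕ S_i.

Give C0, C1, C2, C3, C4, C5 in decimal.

C0: S = E(K, 2) = 6; 12 ⊕ 6 = 10.
C1: S = E(K, 6) = 10; 5 ⊕ 10 = 15.
C2: S = E(K, 10) = 14; 5 ⊕ 14 = 11.
C3: S = E(K, 14) = 2; 12 ⊕ 2 = 14.
C4: S = E(K, 2) = 6; 13 ⊕ 6 = 11.
C5: S = E(K, 6) = 10; 12 ⊕ 10 = 6.

C0 = 10, C1 = 15, C2 = 11, C3 = 14, C4 = 11, C5 = 6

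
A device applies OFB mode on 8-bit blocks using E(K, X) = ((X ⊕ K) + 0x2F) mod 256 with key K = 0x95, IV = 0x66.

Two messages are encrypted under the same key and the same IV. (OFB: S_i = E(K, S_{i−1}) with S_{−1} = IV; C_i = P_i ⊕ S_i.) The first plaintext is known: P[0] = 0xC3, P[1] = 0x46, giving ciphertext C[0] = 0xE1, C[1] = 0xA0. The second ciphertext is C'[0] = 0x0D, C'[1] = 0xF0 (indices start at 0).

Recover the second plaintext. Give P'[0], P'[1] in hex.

In OFB with a reused IV, both messages share the same keystream S_i, so C_i ⊕ C'_i = P_i ⊕ P'_i and thus P'_i = P_i ⊕ C_i ⊕ C'_i.
P'[0]: 0xC3 ⊕ 0xE1 ⊕ 0x0D = 0x2F.
P'[1]: 0x46 ⊕ 0xA0 ⊕ 0xF0 = 0x16.

P'[0] = 0x2F, P'[1] = 0x16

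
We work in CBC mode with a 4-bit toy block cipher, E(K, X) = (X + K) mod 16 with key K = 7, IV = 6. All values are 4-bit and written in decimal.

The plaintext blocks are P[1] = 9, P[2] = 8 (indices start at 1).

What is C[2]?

C[2] = 5

CBC encryption: C_i = E(K, P_i ⊕ C_{i−1}), with C_{0} = IV.
C[1]: P[1] ⊕ 6 = 15; E(K, 15) = 6.
C[2]: P[2] ⊕ 6 = 14; E(K, 14) = 5.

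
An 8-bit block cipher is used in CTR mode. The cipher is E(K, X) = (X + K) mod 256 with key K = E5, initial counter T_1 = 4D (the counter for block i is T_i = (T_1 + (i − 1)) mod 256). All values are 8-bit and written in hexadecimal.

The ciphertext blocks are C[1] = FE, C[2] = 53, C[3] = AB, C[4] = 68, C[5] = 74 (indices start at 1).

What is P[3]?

CTR decryption: S_i = E(K, T_i) where T_i is the counter for block i; P_i = C_i ⊕ S_i.
P[3]: T = 4F, S = E(K, T) = 34; AB ⊕ 34 = 9F.

P[3] = 9F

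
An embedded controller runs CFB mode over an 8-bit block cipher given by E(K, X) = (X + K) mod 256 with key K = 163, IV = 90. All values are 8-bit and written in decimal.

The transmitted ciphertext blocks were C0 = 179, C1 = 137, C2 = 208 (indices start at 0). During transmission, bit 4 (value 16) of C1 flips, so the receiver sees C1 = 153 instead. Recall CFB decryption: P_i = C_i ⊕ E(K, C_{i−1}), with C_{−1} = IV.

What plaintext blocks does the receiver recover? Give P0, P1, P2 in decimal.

P0 = 78, P1 = 207, P2 = 236

Only C1 changed, to 153. In CFB, a change in C_i flips the same bit in P_i and garbles P_{i+1}. Decrypting the received ciphertext:
P0: E(K, 90) = 253; 179 ⊕ 253 = 78.
P1: E(K, 179) = 86; 153 ⊕ 86 = 207.
P2: E(K, 153) = 60; 208 ⊕ 60 = 236.
Blocks that differ from the original plaintext: P1, P2.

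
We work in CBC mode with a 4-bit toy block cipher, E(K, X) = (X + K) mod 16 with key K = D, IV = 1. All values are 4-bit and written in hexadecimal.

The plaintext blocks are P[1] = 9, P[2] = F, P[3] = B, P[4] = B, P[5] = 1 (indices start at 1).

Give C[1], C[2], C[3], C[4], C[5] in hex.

CBC encryption: C_i = E(K, P_i ⊕ C_{i−1}), with C_{0} = IV.
C[1]: P[1] ⊕ 1 = 8; E(K, 8) = 5.
C[2]: P[2] ⊕ 5 = A; E(K, A) = 7.
C[3]: P[3] ⊕ 7 = C; E(K, C) = 9.
C[4]: P[4] ⊕ 9 = 2; E(K, 2) = F.
C[5]: P[5] ⊕ F = E; E(K, E) = B.

C[1] = 5, C[2] = 7, C[3] = 9, C[4] = F, C[5] = B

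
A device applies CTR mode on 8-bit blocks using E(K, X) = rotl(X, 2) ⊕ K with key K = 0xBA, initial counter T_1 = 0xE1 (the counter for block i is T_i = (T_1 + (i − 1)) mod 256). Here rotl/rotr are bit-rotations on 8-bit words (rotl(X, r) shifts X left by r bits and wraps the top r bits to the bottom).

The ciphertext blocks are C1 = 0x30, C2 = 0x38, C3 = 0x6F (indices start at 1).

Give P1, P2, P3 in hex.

P1 = 0x0D, P2 = 0x09, P3 = 0x5A

CTR decryption: S_i = E(K, T_i) where T_i is the counter for block i; P_i = C_i ⊕ S_i.
P1: T = 0xE1, S = E(K, T) = 0x3D; 0x30 ⊕ 0x3D = 0x0D.
P2: T = 0xE2, S = E(K, T) = 0x31; 0x38 ⊕ 0x31 = 0x09.
P3: T = 0xE3, S = E(K, T) = 0x35; 0x6F ⊕ 0x35 = 0x5A.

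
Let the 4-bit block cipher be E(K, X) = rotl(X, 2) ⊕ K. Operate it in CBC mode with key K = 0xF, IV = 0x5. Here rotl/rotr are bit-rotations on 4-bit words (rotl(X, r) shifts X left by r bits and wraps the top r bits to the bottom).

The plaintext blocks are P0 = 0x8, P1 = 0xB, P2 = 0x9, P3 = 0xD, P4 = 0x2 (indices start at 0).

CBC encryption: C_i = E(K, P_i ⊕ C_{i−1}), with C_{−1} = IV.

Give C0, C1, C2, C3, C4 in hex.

C0 = 0x8, C1 = 0x3, C2 = 0x5, C3 = 0xD, C4 = 0x0

C0: P0 ⊕ 0x5 = 0xD; E(K, 0xD) = 0x8.
C1: P1 ⊕ 0x8 = 0x3; E(K, 0x3) = 0x3.
C2: P2 ⊕ 0x3 = 0xA; E(K, 0xA) = 0x5.
C3: P3 ⊕ 0x5 = 0x8; E(K, 0x8) = 0xD.
C4: P4 ⊕ 0xD = 0xF; E(K, 0xF) = 0x0.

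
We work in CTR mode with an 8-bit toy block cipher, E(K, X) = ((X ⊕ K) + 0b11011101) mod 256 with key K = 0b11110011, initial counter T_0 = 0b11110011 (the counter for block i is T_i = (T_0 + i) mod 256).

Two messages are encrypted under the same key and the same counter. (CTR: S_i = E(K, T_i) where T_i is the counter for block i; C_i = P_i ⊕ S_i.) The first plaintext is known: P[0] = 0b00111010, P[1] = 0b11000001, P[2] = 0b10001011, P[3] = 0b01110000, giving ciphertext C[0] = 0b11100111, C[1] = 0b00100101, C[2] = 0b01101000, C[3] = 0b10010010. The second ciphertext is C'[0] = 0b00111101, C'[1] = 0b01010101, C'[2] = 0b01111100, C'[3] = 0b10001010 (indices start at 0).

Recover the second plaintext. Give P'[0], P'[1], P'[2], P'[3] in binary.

In CTR with a reused counter, both messages share the same keystream S_i, so C_i ⊕ C'_i = P_i ⊕ P'_i and thus P'_i = P_i ⊕ C_i ⊕ C'_i.
P'[0]: 0b00111010 ⊕ 0b11100111 ⊕ 0b00111101 = 0b11100000.
P'[1]: 0b11000001 ⊕ 0b00100101 ⊕ 0b01010101 = 0b10110001.
P'[2]: 0b10001011 ⊕ 0b01101000 ⊕ 0b01111100 = 0b10011111.
P'[3]: 0b01110000 ⊕ 0b10010010 ⊕ 0b10001010 = 0b01101000.

P'[0] = 0b11100000, P'[1] = 0b10110001, P'[2] = 0b10011111, P'[3] = 0b01101000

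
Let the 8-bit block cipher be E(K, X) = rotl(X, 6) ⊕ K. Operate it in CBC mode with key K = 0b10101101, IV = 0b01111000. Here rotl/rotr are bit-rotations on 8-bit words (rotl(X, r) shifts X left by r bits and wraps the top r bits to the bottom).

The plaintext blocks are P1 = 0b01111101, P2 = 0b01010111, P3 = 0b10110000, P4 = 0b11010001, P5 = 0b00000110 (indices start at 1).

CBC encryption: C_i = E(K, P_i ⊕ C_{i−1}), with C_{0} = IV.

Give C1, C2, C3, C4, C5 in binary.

C1 = 0b11101100, C2 = 0b01000011, C3 = 0b01010001, C4 = 0b10001101, C5 = 0b01001111

C1: P1 ⊕ 0b01111000 = 0b00000101; E(K, 0b00000101) = 0b11101100.
C2: P2 ⊕ 0b11101100 = 0b10111011; E(K, 0b10111011) = 0b01000011.
C3: P3 ⊕ 0b01000011 = 0b11110011; E(K, 0b11110011) = 0b01010001.
C4: P4 ⊕ 0b01010001 = 0b10000000; E(K, 0b10000000) = 0b10001101.
C5: P5 ⊕ 0b10001101 = 0b10001011; E(K, 0b10001011) = 0b01001111.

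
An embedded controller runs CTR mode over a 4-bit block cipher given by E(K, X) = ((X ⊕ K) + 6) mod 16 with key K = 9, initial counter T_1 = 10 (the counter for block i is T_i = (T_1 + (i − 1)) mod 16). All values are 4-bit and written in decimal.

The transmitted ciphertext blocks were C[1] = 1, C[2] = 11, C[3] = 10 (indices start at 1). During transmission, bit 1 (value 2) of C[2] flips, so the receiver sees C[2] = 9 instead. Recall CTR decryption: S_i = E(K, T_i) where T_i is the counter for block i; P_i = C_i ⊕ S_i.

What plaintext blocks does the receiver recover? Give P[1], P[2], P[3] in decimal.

P[1] = 8, P[2] = 1, P[3] = 1

Only C[2] changed, to 9. In CTR, a change in C_i flips the same bit in P_i only; the keystream is unaffected. Decrypting the received ciphertext:
P[1]: T = 10, S = E(K, T) = 9; 1 ⊕ 9 = 8.
P[2]: T = 11, S = E(K, T) = 8; 9 ⊕ 8 = 1.
P[3]: T = 12, S = E(K, T) = 11; 10 ⊕ 11 = 1.
Blocks that differ from the original plaintext: P[2].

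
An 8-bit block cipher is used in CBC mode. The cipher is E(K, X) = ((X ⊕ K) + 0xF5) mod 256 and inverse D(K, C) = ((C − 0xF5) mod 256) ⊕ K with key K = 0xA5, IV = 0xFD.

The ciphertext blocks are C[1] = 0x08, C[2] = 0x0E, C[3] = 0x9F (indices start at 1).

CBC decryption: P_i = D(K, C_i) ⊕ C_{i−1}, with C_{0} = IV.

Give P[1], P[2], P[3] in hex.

P[1]: D(K, 0x08) = 0xB6; 0xB6 ⊕ 0xFD = 0x4B.
P[2]: D(K, 0x0E) = 0xBC; 0xBC ⊕ 0x08 = 0xB4.
P[3]: D(K, 0x9F) = 0x0F; 0x0F ⊕ 0x0E = 0x01.

P[1] = 0x4B, P[2] = 0xB4, P[3] = 0x01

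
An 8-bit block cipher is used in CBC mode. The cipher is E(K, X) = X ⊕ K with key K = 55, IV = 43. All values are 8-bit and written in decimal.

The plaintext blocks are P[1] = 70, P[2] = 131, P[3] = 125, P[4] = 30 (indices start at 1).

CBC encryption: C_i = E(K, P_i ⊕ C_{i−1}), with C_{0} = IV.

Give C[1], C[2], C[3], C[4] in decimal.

C[1]: P[1] ⊕ 43 = 109; E(K, 109) = 90.
C[2]: P[2] ⊕ 90 = 217; E(K, 217) = 238.
C[3]: P[3] ⊕ 238 = 147; E(K, 147) = 164.
C[4]: P[4] ⊕ 164 = 186; E(K, 186) = 141.

C[1] = 90, C[2] = 238, C[3] = 164, C[4] = 141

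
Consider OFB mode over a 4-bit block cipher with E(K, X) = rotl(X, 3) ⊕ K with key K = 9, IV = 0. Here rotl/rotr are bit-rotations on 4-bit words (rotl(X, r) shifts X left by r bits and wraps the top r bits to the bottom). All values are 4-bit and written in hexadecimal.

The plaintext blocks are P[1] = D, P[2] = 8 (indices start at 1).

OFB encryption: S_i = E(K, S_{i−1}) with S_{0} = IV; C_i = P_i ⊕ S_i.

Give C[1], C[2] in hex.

C[1]: S = E(K, 0) = 9; D ⊕ 9 = 4.
C[2]: S = E(K, 9) = 5; 8 ⊕ 5 = D.

C[1] = 4, C[2] = D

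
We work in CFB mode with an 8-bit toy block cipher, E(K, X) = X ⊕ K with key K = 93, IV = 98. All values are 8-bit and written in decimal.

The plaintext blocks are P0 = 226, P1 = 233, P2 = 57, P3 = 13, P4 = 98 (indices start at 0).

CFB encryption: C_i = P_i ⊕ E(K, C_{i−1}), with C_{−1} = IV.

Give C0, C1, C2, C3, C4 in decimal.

C0: E(K, 98) = 63; 226 ⊕ 63 = 221.
C1: E(K, 221) = 128; 233 ⊕ 128 = 105.
C2: E(K, 105) = 52; 57 ⊕ 52 = 13.
C3: E(K, 13) = 80; 13 ⊕ 80 = 93.
C4: E(K, 93) = 0; 98 ⊕ 0 = 98.

C0 = 221, C1 = 105, C2 = 13, C3 = 93, C4 = 98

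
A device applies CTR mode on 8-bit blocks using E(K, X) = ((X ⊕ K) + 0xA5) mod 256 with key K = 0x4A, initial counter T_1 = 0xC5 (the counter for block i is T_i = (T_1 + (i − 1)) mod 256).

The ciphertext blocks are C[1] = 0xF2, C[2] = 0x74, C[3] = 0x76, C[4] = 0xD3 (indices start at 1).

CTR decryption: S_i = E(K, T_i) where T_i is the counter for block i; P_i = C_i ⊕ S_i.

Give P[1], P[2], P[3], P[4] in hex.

P[1] = 0xC6, P[2] = 0x45, P[3] = 0x44, P[4] = 0xF4

P[1]: T = 0xC5, S = E(K, T) = 0x34; 0xF2 ⊕ 0x34 = 0xC6.
P[2]: T = 0xC6, S = E(K, T) = 0x31; 0x74 ⊕ 0x31 = 0x45.
P[3]: T = 0xC7, S = E(K, T) = 0x32; 0x76 ⊕ 0x32 = 0x44.
P[4]: T = 0xC8, S = E(K, T) = 0x27; 0xD3 ⊕ 0x27 = 0xF4.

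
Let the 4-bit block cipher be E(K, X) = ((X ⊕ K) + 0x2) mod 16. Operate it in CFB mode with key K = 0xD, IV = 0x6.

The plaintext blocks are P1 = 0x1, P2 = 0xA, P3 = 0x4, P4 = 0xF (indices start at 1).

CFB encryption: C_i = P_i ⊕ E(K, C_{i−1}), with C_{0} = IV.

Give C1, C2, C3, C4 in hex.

C1 = 0xC, C2 = 0x9, C3 = 0x2, C4 = 0xE

C1: E(K, 0x6) = 0xD; 0x1 ⊕ 0xD = 0xC.
C2: E(K, 0xC) = 0x3; 0xA ⊕ 0x3 = 0x9.
C3: E(K, 0x9) = 0x6; 0x4 ⊕ 0x6 = 0x2.
C4: E(K, 0x2) = 0x1; 0xF ⊕ 0x1 = 0xE.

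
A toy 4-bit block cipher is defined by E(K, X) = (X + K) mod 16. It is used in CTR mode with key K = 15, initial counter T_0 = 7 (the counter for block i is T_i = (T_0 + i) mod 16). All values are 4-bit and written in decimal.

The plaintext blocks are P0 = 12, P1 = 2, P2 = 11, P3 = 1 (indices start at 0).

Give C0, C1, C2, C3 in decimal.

C0 = 10, C1 = 5, C2 = 3, C3 = 8

CTR encryption: S_i = E(K, T_i) where T_i is the counter for block i; C_i = P_i ⊕ S_i.
C0: T = 7, S = E(K, T) = 6; 12 ⊕ 6 = 10.
C1: T = 8, S = E(K, T) = 7; 2 ⊕ 7 = 5.
C2: T = 9, S = E(K, T) = 8; 11 ⊕ 8 = 3.
C3: T = 10, S = E(K, T) = 9; 1 ⊕ 9 = 8.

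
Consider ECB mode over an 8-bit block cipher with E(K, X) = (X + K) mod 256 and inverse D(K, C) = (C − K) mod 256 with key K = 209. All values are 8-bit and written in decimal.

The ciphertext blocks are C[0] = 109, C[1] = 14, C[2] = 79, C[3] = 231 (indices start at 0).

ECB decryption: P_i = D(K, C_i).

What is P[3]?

P[3] = 22

P[3]: D(K, 231) = 22.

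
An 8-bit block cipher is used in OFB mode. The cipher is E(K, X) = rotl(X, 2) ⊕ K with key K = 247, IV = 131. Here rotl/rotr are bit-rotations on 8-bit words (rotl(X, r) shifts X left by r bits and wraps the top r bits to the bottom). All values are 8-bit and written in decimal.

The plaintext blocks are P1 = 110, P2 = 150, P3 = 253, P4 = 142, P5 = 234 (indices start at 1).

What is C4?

C4 = 167

OFB encryption: S_i = E(K, S_{i−1}) with S_{0} = IV; C_i = P_i ⊕ S_i.
C1: S = E(K, 131) = 249; 110 ⊕ 249 = 151.
C2: S = E(K, 249) = 16; 150 ⊕ 16 = 134.
C3: S = E(K, 16) = 183; 253 ⊕ 183 = 74.
C4: S = E(K, 183) = 41; 142 ⊕ 41 = 167.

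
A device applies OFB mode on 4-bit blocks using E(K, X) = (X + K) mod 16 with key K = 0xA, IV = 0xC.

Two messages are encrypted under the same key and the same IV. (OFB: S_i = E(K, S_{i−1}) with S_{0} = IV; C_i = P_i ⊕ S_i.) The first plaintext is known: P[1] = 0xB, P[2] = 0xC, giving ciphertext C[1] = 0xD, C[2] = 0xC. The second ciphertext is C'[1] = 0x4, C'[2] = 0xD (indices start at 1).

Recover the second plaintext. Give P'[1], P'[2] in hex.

P'[1] = 0x2, P'[2] = 0xD

In OFB with a reused IV, both messages share the same keystream S_i, so C_i ⊕ C'_i = P_i ⊕ P'_i and thus P'_i = P_i ⊕ C_i ⊕ C'_i.
P'[1]: 0xB ⊕ 0xD ⊕ 0x4 = 0x2.
P'[2]: 0xC ⊕ 0xC ⊕ 0xD = 0xD.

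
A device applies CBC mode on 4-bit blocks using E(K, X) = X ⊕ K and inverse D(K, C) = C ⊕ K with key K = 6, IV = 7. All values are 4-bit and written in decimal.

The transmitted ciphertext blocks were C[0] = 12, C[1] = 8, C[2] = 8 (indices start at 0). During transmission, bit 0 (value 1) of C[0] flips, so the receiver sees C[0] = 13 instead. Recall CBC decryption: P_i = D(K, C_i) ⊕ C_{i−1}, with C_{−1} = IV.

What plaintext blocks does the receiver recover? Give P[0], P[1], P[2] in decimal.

P[0] = 12, P[1] = 3, P[2] = 6

Only C[0] changed, to 13. In CBC, a change in C_i garbles P_i and flips the same bit in P_{i+1}. Decrypting the received ciphertext:
P[0]: D(K, 13) = 11; 11 ⊕ 7 = 12.
P[1]: D(K, 8) = 14; 14 ⊕ 13 = 3.
P[2]: D(K, 8) = 14; 14 ⊕ 8 = 6.
Blocks that differ from the original plaintext: P[0], P[1].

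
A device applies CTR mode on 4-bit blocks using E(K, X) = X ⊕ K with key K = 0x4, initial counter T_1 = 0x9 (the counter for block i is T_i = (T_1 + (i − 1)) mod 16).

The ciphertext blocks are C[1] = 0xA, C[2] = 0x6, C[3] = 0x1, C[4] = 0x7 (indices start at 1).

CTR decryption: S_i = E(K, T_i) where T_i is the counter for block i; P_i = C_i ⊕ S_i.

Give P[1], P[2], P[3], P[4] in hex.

P[1] = 0x7, P[2] = 0x8, P[3] = 0xE, P[4] = 0xF

P[1]: T = 0x9, S = E(K, T) = 0xD; 0xA ⊕ 0xD = 0x7.
P[2]: T = 0xA, S = E(K, T) = 0xE; 0x6 ⊕ 0xE = 0x8.
P[3]: T = 0xB, S = E(K, T) = 0xF; 0x1 ⊕ 0xF = 0xE.
P[4]: T = 0xC, S = E(K, T) = 0x8; 0x7 ⊕ 0x8 = 0xF.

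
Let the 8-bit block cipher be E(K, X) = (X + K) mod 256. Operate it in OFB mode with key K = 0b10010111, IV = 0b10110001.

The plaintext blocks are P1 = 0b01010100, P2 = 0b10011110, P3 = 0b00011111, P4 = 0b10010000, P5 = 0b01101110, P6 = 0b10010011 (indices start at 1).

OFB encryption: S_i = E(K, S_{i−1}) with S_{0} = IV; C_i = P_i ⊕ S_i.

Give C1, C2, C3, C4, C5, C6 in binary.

C1 = 0b00011100, C2 = 0b01000001, C3 = 0b01101001, C4 = 0b10011101, C5 = 0b11001010, C6 = 0b10101000

C1: S = E(K, 0b10110001) = 0b01001000; 0b01010100 ⊕ 0b01001000 = 0b00011100.
C2: S = E(K, 0b01001000) = 0b11011111; 0b10011110 ⊕ 0b11011111 = 0b01000001.
C3: S = E(K, 0b11011111) = 0b01110110; 0b00011111 ⊕ 0b01110110 = 0b01101001.
C4: S = E(K, 0b01110110) = 0b00001101; 0b10010000 ⊕ 0b00001101 = 0b10011101.
C5: S = E(K, 0b00001101) = 0b10100100; 0b01101110 ⊕ 0b10100100 = 0b11001010.
C6: S = E(K, 0b10100100) = 0b00111011; 0b10010011 ⊕ 0b00111011 = 0b10101000.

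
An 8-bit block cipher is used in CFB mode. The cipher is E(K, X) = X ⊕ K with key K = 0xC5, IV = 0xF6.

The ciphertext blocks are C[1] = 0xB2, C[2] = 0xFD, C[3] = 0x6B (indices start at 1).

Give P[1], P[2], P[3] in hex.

CFB decryption: P_i = C_i ⊕ E(K, C_{i−1}), with C_{0} = IV.
P[1]: E(K, 0xF6) = 0x33; 0xB2 ⊕ 0x33 = 0x81.
P[2]: E(K, 0xB2) = 0x77; 0xFD ⊕ 0x77 = 0x8A.
P[3]: E(K, 0xFD) = 0x38; 0x6B ⊕ 0x38 = 0x53.

P[1] = 0x81, P[2] = 0x8A, P[3] = 0x53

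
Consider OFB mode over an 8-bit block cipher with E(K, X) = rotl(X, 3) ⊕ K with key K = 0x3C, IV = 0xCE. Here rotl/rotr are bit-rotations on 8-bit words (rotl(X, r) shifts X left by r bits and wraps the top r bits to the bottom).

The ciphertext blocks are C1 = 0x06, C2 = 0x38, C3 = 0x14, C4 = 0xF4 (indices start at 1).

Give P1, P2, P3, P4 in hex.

P1 = 0x4C, P2 = 0x56, P3 = 0x5B, P4 = 0xB2

OFB decryption: S_i = E(K, S_{i−1}) with S_{0} = IV; P_i = C_i ⊕ S_i.
P1: S = E(K, 0xCE) = 0x4A; 0x06 ⊕ 0x4A = 0x4C.
P2: S = E(K, 0x4A) = 0x6E; 0x38 ⊕ 0x6E = 0x56.
P3: S = E(K, 0x6E) = 0x4F; 0x14 ⊕ 0x4F = 0x5B.
P4: S = E(K, 0x4F) = 0x46; 0xF4 ⊕ 0x46 = 0xB2.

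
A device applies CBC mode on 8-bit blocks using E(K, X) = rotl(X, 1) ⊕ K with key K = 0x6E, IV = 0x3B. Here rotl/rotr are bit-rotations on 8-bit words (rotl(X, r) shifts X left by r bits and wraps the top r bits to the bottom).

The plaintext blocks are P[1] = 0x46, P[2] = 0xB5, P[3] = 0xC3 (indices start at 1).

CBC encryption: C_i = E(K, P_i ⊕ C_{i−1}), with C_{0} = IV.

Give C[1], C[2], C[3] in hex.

C[1]: P[1] ⊕ 0x3B = 0x7D; E(K, 0x7D) = 0x94.
C[2]: P[2] ⊕ 0x94 = 0x21; E(K, 0x21) = 0x2C.
C[3]: P[3] ⊕ 0x2C = 0xEF; E(K, 0xEF) = 0xB1.

C[1] = 0x94, C[2] = 0x2C, C[3] = 0xB1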